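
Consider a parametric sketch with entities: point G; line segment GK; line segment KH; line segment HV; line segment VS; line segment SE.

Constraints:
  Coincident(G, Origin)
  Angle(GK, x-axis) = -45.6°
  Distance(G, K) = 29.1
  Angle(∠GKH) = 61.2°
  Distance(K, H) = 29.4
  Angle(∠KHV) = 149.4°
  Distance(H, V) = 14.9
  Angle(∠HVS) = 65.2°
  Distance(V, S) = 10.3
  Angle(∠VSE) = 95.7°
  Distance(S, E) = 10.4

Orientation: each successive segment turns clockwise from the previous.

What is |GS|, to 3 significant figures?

23.1

∠KHV = 149.4° gives HV at 165° from the x-axis; with |HV| = 14.9, V = (-22.3, -24.8). ∠HVS = 65.2° gives VS at 50.2° from the x-axis; with |VS| = 10.3, S = (-15.8, -16.9). Then |GS| = |S − G| = 23.1.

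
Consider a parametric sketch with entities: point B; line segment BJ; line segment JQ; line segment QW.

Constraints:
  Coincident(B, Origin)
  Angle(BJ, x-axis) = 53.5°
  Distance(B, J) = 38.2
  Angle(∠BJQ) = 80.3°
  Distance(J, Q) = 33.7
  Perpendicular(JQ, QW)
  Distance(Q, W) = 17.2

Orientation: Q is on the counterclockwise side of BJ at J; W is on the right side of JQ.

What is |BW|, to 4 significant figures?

61.26

∠BJQ = 80.3°, so JQ runs at 53.5° + (180° − 80.3°) = 153.2° from the x-axis; with |JQ| = 33.7, Q = J + 33.7·(cos 153.2°, sin 153.2°) = (-7.358, 45.90). JQ is perpendicular to QW; with |QW| = 17.2 on the right of JQ, W = Q + 17.2·(0.4509, 0.8926) = (0.3972, 61.25). Then |BW| = |W − B| = 61.26.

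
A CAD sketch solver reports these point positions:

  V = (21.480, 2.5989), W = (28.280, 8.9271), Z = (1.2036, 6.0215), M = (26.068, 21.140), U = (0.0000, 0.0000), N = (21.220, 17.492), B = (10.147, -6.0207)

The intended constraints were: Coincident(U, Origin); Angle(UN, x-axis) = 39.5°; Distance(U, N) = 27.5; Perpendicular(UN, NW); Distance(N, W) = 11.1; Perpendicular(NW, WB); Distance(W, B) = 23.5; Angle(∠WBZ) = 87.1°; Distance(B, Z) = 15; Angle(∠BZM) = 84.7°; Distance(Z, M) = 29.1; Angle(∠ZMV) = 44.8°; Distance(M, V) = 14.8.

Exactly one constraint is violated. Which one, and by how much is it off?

Distance(M, V) = 14.8 — off by 4.30.

U = (0.00, 0.00) ✓; UN at 39.50° ✓; |UN| = 27.50 ✓; ∠(UN, NW) = 90.00° ✓; |NW| = 11.10 ✓; ∠(NW, WB) = 90.00° ✓; |WB| = 23.50 ✓; ∠WBZ = 87.10° ✓; |BZ| = 15.00 ✓; ∠BZM = 84.70° ✓; |ZM| = 29.10 ✓; ∠ZMV = 44.80° ✓; |MV| = 19.10 ✗.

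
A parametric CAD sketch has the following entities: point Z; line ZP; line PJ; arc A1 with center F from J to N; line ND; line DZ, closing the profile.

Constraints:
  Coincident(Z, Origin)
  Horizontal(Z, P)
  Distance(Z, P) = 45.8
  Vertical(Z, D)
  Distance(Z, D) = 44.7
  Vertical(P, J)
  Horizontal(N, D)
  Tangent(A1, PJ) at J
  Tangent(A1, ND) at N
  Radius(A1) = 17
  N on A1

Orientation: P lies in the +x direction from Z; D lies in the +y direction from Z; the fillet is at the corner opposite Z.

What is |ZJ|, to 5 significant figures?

53.525

Z is at the origin; ZP is horizontal with |ZP| = 45.8 and P on the +x side, so P = (45.800, 0.0000). Z and D share the same x with |ZD| = 44.7 and D on the +y side, so D = (0.0000, 44.700). The virtual corner opposite Z is at (45.800, 44.700). The tangent condition forces FJ to be normal to PJ and since A1 is tangent to ND there, FN ⟂ ND, with radius 17.0, so the center F sits 17.0 in from both sides at F = (28.800, 27.700). That places the tangent points at J = (45.800, 27.700) on PJ and N = (28.800, 44.700) on ND. Then |ZJ| = |J − Z| = 53.525.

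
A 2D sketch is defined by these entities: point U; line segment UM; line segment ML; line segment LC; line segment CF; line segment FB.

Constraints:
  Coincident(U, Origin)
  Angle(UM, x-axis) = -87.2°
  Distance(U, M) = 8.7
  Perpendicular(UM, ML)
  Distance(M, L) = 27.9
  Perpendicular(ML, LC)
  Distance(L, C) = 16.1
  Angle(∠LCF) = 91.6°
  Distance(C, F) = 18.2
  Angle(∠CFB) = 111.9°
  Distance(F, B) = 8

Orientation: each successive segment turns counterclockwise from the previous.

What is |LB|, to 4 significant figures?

23.31

∠LCF = 91.6° gives CF at -178.8° from the x-axis; with |CF| = 18.2, F = (9.309, 8.373). ∠CFB = 111.9° gives FB at -110.7° from the x-axis; with |FB| = 8.0, B = (6.481, 0.8894). Then |LB| = |B − L| = 23.31.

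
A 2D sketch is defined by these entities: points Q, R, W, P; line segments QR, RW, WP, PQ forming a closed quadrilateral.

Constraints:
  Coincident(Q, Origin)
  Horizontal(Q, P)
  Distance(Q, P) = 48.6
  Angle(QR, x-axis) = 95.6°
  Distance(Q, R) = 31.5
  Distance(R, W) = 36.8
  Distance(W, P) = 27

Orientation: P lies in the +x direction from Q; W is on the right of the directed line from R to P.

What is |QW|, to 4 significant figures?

22.39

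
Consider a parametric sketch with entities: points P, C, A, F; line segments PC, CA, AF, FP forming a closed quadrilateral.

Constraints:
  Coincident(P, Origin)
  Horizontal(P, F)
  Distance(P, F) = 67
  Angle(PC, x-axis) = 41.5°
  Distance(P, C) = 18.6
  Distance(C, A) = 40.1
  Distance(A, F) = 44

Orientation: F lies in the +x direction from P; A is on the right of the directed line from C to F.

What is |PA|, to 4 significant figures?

38.83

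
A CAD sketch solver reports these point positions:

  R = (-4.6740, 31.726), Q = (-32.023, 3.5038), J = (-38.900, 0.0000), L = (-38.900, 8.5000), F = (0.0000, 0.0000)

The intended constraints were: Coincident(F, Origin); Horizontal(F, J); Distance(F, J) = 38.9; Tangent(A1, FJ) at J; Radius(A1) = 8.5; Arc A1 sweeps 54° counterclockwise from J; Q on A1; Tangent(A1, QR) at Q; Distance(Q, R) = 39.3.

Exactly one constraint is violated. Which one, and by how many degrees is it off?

Tangent(A1, QR) at Q — off by 8.10°.

F = (0.00, 0.00) ✓; F.y = 0.00, J.y = 0.00 ✓; |FJ| = 38.90 ✓; ∠(LJ, JF) = 90.00° ✓; |LJ| = 8.500 ✓; bearing(L→Q) − bearing(L→J) = 54.00° ✓; |LQ| = 8.500 ✓; ∠(LQ, QR) = 98.10° ✗; |QR| = 39.30 ✓.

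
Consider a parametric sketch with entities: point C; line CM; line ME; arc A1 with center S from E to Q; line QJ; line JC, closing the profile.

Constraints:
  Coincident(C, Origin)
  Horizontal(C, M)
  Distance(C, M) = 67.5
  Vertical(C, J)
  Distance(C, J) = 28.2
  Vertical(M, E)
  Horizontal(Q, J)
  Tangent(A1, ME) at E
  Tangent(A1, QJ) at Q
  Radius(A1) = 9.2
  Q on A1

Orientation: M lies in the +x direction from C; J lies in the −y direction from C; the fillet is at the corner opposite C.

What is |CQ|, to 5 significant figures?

64.762

C is at the origin; C and M share the same y with |CM| = 67.5 and M on the +x side, so M = (67.500, 0.0000). CJ is vertical with |CJ| = 28.2 and J on the −y side, so J = (0.0000, -28.200). The virtual corner opposite C is at (67.500, -28.200). Since A1 is tangent to ME there, SE ⟂ ME and A1 meets QJ tangentially, so SQ is at right angles to QJ, with radius 9.2, so the center S sits 9.2 in from both sides at S = (58.300, -19.000). That places the tangent points at E = (67.500, -19.000) on ME and Q = (58.300, -28.200) on QJ. Then |CQ| = |Q − C| = 64.762.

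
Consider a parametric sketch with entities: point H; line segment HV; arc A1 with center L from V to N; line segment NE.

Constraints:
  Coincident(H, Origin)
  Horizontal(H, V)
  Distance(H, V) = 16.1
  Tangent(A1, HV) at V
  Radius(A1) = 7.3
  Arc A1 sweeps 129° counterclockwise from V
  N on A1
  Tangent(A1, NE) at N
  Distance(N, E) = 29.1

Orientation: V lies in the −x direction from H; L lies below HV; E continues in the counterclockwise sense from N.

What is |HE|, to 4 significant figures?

34.68

H is at the origin; H and V share the same y with |HV| = 16.1 and V on the −x side, so V = (-16.10, 0.000). Since A1 is tangent to HV there, LV ⟂ HV, so L = V + (0, -7.3) = (-16.10, -7.300). On A1, V sits at bearing 90° from L; a 129° counterclockwise sweep puts N at bearing 219°, so N = L + 7.3·(cos 219°, sin 219°) = (-21.77, -11.89). Since A1 is tangent to NE there, LN ⟂ NE, so NE runs along (−sin 219°, cos 219°); with |NE| = 29.1, E = (-3.460, -34.51). Then |HE| = |E − H| = 34.68.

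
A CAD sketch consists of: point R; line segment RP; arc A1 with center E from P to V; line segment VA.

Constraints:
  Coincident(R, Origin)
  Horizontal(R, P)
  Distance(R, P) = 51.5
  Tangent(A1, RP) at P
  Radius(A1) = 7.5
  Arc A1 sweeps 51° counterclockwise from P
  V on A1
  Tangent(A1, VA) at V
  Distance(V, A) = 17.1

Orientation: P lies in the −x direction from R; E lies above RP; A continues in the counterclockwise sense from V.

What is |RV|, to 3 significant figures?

45.8

R is at the origin; R and P share the same y with |RP| = 51.5 and P on the −x side, so P = (-51.5, 0.00). A1 meets RP tangentially, so EP is at right angles to RP, so E = P + (0, 7.5) = (-51.5, 7.50). On A1, P sits at bearing -90° from E; a 51° counterclockwise sweep puts V at bearing -39°, so V = E + 7.5·(cos -39°, sin -39°) = (-45.7, 2.78). Then |RV| = |V − R| = 45.8.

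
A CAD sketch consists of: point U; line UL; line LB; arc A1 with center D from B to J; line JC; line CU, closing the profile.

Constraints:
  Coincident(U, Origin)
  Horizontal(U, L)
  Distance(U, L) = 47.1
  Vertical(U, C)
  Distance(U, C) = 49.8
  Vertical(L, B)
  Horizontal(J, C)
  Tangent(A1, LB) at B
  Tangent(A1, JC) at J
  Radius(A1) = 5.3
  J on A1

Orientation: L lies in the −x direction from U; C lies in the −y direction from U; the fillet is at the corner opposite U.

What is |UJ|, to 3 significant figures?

65.0

The virtual corner opposite U is at (-47.1, -49.8). Since A1 is tangent to LB there, DB ⟂ LB and tangency of A1 to JC means the radius DJ is perpendicular to JC, with radius 5.3, so the center D sits 5.3 in from both sides at D = (-41.8, -44.5). That places the tangent points at B = (-47.1, -44.5) on LB and J = (-41.8, -49.8) on JC. Then |UJ| = |J − U| = 65.0.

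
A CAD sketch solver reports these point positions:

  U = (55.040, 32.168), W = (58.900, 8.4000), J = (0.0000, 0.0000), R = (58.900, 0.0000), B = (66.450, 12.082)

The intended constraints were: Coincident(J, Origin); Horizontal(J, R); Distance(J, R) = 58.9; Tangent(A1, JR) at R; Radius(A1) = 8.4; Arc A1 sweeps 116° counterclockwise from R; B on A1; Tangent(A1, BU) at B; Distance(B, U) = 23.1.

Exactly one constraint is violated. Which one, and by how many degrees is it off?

Tangent(A1, BU) at B — off by 3.60°.

J = (0.00, 0.00) ✓; J.y = 0.00, R.y = 0.00 ✓; |JR| = 58.90 ✓; ∠(WR, RJ) = 90.00° ✓; |WR| = 8.400 ✓; bearing(W→B) − bearing(W→R) = 116.0° ✓; |WB| = 8.400 ✓; ∠(WB, BU) = 86.40° ✗; |BU| = 23.10 ✓.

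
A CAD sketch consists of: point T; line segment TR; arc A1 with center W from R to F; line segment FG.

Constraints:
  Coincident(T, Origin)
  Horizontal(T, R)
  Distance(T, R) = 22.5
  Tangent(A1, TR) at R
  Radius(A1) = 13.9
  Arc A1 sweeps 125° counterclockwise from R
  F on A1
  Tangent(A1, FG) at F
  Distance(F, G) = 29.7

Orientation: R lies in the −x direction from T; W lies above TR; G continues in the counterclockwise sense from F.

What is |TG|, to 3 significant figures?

54.1

T is at the origin; TR is horizontal with |TR| = 22.5 and R on the −x side, so R = (-22.5, 0.00). Since A1 is tangent to TR there, WR ⟂ TR, so W = R + (0, 13.9) = (-22.5, 13.9). On A1, R sits at bearing -90° from W; a 125° counterclockwise sweep puts F at bearing 35°, so F = W + 13.9·(cos 35°, sin 35°) = (-11.1, 21.9). Since A1 is tangent to FG there, WF ⟂ FG, so FG runs along (−sin 35°, cos 35°); with |FG| = 29.7, G = (-28.1, 46.2). Then |TG| = |G − T| = 54.1.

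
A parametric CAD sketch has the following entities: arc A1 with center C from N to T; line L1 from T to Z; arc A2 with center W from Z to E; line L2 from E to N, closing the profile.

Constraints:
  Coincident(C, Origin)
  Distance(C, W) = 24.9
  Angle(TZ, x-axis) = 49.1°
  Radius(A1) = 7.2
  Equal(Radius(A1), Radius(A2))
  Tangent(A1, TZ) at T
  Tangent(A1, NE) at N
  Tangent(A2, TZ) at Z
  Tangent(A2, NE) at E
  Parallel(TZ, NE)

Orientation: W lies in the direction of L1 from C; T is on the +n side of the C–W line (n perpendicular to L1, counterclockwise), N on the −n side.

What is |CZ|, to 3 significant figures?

25.9

The slot axis is L1's direction at 49.1°, so u = (cos 49.1°, sin 49.1°) = (0.655, 0.756) and n = (−sin 49.1°, cos 49.1°) = (-0.756, 0.655). C is at the origin and W lies 24.9 along u from C, so W = 24.9·u = (16.3, 18.8). Tangency of A1 to both parallel lines with radius 7.2 puts T and N at C ± 7.2·n: T = (-5.44, 4.71), N = (5.44, -4.71). Equal radii place Z and E the same way about W: Z = W + 7.2·n = (10.9, 23.5), E = W − 7.2·n = (21.7, 14.1). Then |CZ| = |Z − C| = 25.9.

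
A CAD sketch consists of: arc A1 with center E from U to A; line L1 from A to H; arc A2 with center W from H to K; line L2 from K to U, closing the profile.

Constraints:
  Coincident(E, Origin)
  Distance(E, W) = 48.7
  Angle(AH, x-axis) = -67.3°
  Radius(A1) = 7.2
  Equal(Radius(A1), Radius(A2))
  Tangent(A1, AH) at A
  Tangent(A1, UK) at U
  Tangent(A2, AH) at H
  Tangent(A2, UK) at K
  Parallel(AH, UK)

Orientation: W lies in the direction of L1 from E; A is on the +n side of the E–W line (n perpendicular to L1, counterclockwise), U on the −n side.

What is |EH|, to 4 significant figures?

49.23

Tangency of A1 to both parallel lines with radius 7.2 puts A and U at E ± 7.2·n: A = (6.642, 2.779), U = (-6.642, -2.779). Equal radii place H and K the same way about W: H = W + 7.2·n = (25.44, -42.15), K = W − 7.2·n = (12.15, -47.71). Then |EH| = |H − E| = 49.23.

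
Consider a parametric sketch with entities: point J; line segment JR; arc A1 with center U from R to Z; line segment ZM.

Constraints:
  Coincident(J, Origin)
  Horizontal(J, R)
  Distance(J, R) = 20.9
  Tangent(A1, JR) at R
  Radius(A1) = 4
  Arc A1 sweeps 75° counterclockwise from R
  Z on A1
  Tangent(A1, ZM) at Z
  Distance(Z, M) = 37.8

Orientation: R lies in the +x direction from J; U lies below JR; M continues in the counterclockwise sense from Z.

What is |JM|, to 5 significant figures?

40.137

On A1, R sits at bearing 90° from U; a 75° counterclockwise sweep puts Z at bearing 165°, so Z = U + 4.0·(cos 165°, sin 165°) = (17.036, -2.9647). A1 meets ZM tangentially, so UZ is at right angles to ZM, so ZM runs along (−sin 165°, cos 165°); with |ZM| = 37.8, M = (7.2529, -39.477). Then |JM| = |M − J| = 40.137.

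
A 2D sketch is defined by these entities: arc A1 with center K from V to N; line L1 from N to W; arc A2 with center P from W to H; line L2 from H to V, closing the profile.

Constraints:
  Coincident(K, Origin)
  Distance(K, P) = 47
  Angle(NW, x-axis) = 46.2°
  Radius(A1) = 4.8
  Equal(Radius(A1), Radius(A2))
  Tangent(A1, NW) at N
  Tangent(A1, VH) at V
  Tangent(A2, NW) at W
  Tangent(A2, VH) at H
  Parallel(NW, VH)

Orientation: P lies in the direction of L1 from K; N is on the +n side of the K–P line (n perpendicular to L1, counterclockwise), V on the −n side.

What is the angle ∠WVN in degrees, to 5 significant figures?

78.456°

Tangency of A1 to both parallel lines with radius 4.8 puts N and V at K ± 4.8·n: N = (-3.4644, 3.3223), V = (3.4644, -3.3223). Equal radii place W and H the same way about P: W = P + 4.8·n = (29.066, 37.245), H = P − 4.8·n = (35.995, 30.600). Then cos ∠WVN = VW·VN / (|VW||VN|), giving 78.456°.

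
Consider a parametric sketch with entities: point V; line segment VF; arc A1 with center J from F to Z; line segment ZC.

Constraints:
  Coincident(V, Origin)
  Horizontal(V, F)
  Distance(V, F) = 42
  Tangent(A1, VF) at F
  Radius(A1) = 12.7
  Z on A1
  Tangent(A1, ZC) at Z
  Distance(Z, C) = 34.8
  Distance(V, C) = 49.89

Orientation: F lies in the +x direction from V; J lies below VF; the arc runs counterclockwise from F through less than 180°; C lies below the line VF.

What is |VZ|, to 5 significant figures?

31.265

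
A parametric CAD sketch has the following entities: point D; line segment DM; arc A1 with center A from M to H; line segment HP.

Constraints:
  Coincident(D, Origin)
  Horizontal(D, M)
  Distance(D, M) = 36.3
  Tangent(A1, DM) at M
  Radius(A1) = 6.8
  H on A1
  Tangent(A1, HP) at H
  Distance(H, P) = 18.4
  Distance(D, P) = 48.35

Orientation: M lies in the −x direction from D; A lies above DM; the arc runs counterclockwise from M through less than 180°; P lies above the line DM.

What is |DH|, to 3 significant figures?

32.4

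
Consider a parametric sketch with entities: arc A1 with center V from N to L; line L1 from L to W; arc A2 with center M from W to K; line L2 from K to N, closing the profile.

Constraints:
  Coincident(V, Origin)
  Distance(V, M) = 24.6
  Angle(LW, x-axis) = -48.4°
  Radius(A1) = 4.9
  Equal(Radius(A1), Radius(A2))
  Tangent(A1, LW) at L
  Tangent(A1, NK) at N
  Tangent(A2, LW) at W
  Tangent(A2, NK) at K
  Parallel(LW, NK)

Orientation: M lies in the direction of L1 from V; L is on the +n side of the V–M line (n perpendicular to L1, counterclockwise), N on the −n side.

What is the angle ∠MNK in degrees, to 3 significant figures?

11.3°

The slot axis is L1's direction at -48.4°, so u = (cos -48.4°, sin -48.4°) = (0.664, -0.748) and n = (−sin -48.4°, cos -48.4°) = (0.748, 0.664). V is at the origin and M lies 24.6 along u from V, so M = 24.6·u = (16.3, -18.4). Tangency of A1 to both parallel lines with radius 4.9 puts L and N at V ± 4.9·n: L = (3.66, 3.25), N = (-3.66, -3.25). Equal radii place W and K the same way about M: W = M + 4.9·n = (20.0, -15.1), K = M − 4.9·n = (12.7, -21.6). Then cos ∠MNK = NM·NK / (|NM||NK|), giving 11.3°.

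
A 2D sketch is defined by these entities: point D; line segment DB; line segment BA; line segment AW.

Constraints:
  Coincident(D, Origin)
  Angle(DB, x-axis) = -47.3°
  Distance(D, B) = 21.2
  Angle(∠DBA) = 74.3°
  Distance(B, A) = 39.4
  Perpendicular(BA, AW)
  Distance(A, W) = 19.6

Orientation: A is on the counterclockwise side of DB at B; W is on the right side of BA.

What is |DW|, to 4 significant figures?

52.29

∠DBA = 74.3°, so BA runs at -47.3° + (180° − 74.3°) = 58.40° from the x-axis; with |BA| = 39.4, A = B + 39.4·(cos 58.40°, sin 58.40°) = (35.02, 17.98). The perpendicularity gives AW at right angles to BA; with |AW| = 19.6 on the right of BA, W = A + 19.6·(0.8517, -0.5240) = (51.72, 7.708). Then |DW| = |W − D| = 52.29.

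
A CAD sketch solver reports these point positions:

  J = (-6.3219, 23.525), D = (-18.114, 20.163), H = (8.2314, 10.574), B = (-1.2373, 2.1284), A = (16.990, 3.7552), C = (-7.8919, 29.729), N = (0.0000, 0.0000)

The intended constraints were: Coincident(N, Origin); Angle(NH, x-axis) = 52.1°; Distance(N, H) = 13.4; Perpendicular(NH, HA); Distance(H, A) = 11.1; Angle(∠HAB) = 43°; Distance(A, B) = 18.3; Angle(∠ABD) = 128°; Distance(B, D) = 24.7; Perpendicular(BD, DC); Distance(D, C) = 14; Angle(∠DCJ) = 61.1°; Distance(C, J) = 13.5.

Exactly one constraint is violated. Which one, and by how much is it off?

Distance(C, J) = 13.5 — off by 7.10.

N = (0.00, 0.00) ✓; NH at 52.10° ✓; |NH| = 13.40 ✓; ∠(NH, HA) = 90.00° ✓; |HA| = 11.10 ✓; ∠HAB = 43.00° ✓; |AB| = 18.30 ✓; ∠ABD = 128.0° ✓; |BD| = 24.70 ✓; ∠(BD, DC) = 90.00° ✓; |DC| = 14.00 ✓; ∠DCJ = 61.10° ✓; |CJ| = 6.400 ✗.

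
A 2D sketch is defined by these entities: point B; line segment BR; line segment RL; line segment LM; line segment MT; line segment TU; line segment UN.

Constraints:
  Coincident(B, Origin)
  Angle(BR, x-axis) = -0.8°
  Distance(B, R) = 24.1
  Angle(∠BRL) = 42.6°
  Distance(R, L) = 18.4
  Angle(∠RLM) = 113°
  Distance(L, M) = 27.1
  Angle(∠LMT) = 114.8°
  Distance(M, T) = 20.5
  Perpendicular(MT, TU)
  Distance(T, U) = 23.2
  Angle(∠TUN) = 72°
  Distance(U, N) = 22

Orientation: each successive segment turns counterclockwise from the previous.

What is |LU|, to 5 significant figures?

31.898

B is at the origin; BR runs at -0.8° with length 24.1, so R = (24.098, -0.33649). ∠BRL = 42.6° gives RL at 136.60° from the x-axis; with |RL| = 18.4, L = (10.729, 12.306). ∠RLM = 113.0° gives LM at -156.40° from the x-axis; with |LM| = 27.1, M = (-14.105, 1.4565). ∠LMT = 114.8° gives MT at -91.200° from the x-axis; with |MT| = 20.5, T = (-14.534, -19.039). MT ⟂ TU, so TU runs at -1.2000°; with |TU| = 23.2, U = (8.6608, -19.525). Then |LU| = |U − L| = 31.898.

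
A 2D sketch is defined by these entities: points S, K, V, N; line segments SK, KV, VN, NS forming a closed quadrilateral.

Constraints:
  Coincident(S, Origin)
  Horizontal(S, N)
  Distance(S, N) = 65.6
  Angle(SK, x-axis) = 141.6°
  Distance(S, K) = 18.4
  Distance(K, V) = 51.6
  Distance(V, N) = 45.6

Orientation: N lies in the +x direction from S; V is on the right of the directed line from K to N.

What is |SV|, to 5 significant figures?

33.206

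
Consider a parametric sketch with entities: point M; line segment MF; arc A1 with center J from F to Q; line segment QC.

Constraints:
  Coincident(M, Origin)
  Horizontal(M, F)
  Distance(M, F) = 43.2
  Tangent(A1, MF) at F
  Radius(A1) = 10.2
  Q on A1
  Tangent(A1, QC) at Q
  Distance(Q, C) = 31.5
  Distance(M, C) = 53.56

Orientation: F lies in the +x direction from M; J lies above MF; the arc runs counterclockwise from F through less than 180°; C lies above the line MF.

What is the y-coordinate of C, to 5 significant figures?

41.839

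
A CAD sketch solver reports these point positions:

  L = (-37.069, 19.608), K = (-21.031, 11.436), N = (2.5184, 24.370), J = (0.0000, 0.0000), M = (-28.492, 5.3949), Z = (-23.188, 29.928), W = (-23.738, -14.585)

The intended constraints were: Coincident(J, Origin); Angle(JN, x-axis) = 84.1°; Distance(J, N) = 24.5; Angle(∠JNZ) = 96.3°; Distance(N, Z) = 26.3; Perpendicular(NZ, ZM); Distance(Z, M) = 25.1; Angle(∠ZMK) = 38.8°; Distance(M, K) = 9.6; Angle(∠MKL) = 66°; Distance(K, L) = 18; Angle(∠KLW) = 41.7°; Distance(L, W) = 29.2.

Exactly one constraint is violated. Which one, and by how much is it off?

Distance(L, W) = 29.2 — off by 7.50.

J = (0.00, 0.00) ✓; JN at 84.10° ✓; |JN| = 24.50 ✓; ∠JNZ = 96.30° ✓; |NZ| = 26.30 ✓; ∠(NZ, ZM) = 90.00° ✓; |ZM| = 25.10 ✓; ∠ZMK = 38.80° ✓; |MK| = 9.600 ✓; ∠MKL = 66.00° ✓; |KL| = 18.00 ✓; ∠KLW = 41.70° ✓; |LW| = 36.70 ✗.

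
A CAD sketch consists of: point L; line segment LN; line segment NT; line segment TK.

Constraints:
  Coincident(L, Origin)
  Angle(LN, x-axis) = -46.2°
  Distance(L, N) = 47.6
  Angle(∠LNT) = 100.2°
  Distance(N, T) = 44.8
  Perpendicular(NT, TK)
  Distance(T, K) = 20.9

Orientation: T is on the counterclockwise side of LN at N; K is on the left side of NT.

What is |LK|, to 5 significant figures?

59.217

L is at the origin; LN runs at -46.2° with length 47.6, so N = 47.6·(cos -46.2°, sin -46.2°) = (32.946, -34.356). ∠LNT = 100.2°, so NT runs at -46.2° + (180° − 100.2°) = 33.600° from the x-axis; with |NT| = 44.8, T = N + 44.8·(cos 33.600°, sin 33.600°) = (70.261, -9.5638). NT is perpendicular to TK; with |TK| = 20.9 on the left of NT, K = T + 20.9·(-0.55339, 0.83292) = (58.695, 7.8442). Then |LK| = |K − L| = 59.217.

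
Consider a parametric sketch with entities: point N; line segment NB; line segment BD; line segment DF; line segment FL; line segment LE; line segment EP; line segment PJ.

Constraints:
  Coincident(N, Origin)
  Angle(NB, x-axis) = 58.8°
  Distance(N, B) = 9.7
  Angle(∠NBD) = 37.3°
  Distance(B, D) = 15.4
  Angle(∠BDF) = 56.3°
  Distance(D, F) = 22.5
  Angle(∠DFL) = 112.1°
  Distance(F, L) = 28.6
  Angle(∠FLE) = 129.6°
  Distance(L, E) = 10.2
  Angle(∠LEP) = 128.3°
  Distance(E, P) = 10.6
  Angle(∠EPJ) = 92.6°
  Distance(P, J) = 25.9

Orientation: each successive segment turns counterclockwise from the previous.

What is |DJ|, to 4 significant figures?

17.24

N is at the origin; NB runs at 58.8° with length 9.7, so B = (5.025, 8.297). ∠NBD = 37.3° gives BD at -158.5° from the x-axis; with |BD| = 15.4, D = (-9.304, 2.653). ∠BDF = 56.3° gives DF at -34.80° from the x-axis; with |DF| = 22.5, F = (9.172, -10.19). ∠DFL = 112.1° gives FL at 33.10° from the x-axis; with |FL| = 28.6, L = (33.13, 5.430). ∠FLE = 129.6° gives LE at 83.50° from the x-axis; with |LE| = 10.2, E = (34.29, 15.56). ∠LEP = 128.3° gives EP at 135.2° from the x-axis; with |EP| = 10.6, P = (26.76, 23.03). ∠EPJ = 92.6° gives PJ at -137.4° from the x-axis; with |PJ| = 25.9, J = (7.699, 5.503). Then |DJ| = |J − D| = 17.24.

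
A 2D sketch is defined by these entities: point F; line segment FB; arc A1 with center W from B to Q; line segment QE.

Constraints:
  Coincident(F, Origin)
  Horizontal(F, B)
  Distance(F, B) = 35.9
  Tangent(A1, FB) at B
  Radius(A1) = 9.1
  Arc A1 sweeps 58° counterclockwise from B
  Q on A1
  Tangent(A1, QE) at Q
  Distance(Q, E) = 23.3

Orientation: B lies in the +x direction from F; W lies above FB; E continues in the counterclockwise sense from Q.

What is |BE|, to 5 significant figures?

31.311

F is at the origin; F and B share the same y with |FB| = 35.9 and B on the +x side, so B = (35.900, 0.0000). Tangency of A1 to FB means the radius WB is perpendicular to FB, so W = B + (0, 9.1) = (35.900, 9.1000). On A1, B sits at bearing -90° from W; a 58° counterclockwise sweep puts Q at bearing -32°, so Q = W + 9.1·(cos -32°, sin -32°) = (43.617, 4.2777). Since A1 is tangent to QE there, WQ ⟂ QE, so QE runs along (−sin -32°, cos -32°); with |QE| = 23.3, E = (55.964, 24.037). Then |BE| = |E − B| = 31.311.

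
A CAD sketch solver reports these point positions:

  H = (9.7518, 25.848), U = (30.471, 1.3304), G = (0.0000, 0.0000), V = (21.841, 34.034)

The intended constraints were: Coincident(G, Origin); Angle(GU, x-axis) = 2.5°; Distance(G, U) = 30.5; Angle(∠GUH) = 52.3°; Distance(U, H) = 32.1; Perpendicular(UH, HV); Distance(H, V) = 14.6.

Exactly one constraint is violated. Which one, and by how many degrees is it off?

Perpendicular(UH, HV) — off by 6.10°.

G = (0.00, 0.00) ✓; GU at 2.500° ✓; |GU| = 30.50 ✓; ∠GUH = 52.30° ✓; |UH| = 32.10 ✓; ∠(UH, HV) = 96.10° ✗; |HV| = 14.60 ✓.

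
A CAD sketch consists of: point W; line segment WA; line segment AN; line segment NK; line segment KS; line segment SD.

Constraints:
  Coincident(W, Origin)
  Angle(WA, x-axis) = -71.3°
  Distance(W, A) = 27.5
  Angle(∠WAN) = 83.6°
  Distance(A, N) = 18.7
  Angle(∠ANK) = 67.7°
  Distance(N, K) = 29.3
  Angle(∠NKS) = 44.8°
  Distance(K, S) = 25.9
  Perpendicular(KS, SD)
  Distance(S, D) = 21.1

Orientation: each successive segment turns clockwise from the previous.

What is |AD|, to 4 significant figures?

17.85

∠NKS = 44.8° gives KS at -55.20° from the x-axis; with |KS| = 25.9, S = (10.42, -22.44). KS ⟂ SD, so SD runs at -145.2°; with |SD| = 21.1, D = (-6.911, -34.49). Then |AD| = |D − A| = 17.85.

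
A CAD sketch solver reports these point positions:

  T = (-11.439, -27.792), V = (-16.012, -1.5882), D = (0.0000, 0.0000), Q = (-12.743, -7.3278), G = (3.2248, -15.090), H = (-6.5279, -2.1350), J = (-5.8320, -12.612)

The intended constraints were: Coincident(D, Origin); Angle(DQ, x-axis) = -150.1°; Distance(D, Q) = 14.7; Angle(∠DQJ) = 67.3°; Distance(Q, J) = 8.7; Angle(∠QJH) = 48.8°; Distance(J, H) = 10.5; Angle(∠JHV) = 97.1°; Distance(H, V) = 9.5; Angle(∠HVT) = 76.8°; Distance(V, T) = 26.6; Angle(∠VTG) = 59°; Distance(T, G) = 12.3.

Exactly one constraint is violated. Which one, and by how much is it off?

Distance(T, G) = 12.3 — off by 7.10.

D = (0.00, 0.00) ✓; DQ at -150.1° ✓; |DQ| = 14.70 ✓; ∠DQJ = 67.30° ✓; |QJ| = 8.700 ✓; ∠QJH = 48.80° ✓; |JH| = 10.50 ✓; ∠JHV = 97.10° ✓; |HV| = 9.500 ✓; ∠HVT = 76.80° ✓; |VT| = 26.60 ✓; ∠VTG = 59.00° ✓; |TG| = 19.40 ✗.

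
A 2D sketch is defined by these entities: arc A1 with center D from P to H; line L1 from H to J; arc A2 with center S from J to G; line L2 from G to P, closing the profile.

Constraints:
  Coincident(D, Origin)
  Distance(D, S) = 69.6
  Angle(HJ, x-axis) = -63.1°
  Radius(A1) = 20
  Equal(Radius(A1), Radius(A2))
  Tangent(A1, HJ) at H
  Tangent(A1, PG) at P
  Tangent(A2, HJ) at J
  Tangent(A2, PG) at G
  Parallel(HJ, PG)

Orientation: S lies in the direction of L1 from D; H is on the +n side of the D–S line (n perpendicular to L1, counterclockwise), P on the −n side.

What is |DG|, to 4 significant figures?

72.42

Tangency of A1 to both parallel lines with radius 20.0 puts H and P at D ± 20.0·n: H = (17.84, 9.049), P = (-17.84, -9.049). Equal radii place J and G the same way about S: J = S + 20.0·n = (49.33, -53.02), G = S − 20.0·n = (13.65, -71.12). Then |DG| = |G − D| = 72.42.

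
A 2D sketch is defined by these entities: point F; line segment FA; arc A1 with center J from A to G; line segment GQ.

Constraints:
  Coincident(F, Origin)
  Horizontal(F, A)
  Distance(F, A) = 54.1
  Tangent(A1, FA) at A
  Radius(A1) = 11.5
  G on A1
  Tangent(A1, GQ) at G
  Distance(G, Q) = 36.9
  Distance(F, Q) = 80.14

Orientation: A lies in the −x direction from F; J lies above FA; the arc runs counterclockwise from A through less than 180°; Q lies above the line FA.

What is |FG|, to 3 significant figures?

47.6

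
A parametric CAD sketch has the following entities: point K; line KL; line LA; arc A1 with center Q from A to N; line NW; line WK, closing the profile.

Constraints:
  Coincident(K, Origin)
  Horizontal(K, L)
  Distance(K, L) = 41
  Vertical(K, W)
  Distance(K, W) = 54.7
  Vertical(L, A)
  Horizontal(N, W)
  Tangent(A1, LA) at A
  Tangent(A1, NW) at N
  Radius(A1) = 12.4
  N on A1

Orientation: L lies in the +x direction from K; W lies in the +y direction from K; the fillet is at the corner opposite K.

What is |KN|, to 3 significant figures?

61.7

The virtual corner opposite K is at (41.0, 54.7). A1 meets LA tangentially, so QA is at right angles to LA and tangency of A1 to NW means the radius QN is perpendicular to NW, with radius 12.4, so the center Q sits 12.4 in from both sides at Q = (28.6, 42.3). That places the tangent points at A = (41.0, 42.3) on LA and N = (28.6, 54.7) on NW. Then |KN| = |N − K| = 61.7.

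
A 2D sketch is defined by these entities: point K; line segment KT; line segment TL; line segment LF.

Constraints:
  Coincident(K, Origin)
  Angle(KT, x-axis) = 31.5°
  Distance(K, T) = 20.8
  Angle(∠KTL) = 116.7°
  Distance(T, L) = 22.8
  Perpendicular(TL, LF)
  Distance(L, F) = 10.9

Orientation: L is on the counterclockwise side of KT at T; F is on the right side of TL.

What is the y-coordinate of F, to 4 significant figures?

34.50

K is at the origin; KT runs at 31.5° with length 20.8, so T = 20.8·(cos 31.5°, sin 31.5°) = (17.73, 10.87). ∠KTL = 116.7°, so TL runs at 31.5° + (180° − 116.7°) = 94.80° from the x-axis; with |TL| = 22.8, L = T + 22.8·(cos 94.80°, sin 94.80°) = (15.83, 33.59). TL is perpendicular to LF; with |LF| = 10.9 on the right of TL, F = L + 10.9·(0.9965, 0.08368) = (26.69, 34.50). So F.y = 34.50.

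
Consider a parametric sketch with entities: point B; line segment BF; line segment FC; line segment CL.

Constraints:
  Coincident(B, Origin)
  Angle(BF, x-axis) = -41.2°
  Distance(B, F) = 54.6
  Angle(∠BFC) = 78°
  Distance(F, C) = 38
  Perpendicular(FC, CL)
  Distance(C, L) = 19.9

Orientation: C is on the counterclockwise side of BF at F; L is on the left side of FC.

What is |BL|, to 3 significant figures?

42.8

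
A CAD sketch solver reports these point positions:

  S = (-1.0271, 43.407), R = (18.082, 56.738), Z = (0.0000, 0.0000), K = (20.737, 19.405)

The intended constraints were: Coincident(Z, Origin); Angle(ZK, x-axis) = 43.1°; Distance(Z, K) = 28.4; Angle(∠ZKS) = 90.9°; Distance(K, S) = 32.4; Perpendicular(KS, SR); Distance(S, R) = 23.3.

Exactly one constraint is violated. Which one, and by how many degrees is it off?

Perpendicular(KS, SR) — off by 7.30°.

Z = (0.00, 0.00) ✓; ZK at 43.10° ✓; |ZK| = 28.40 ✓; ∠ZKS = 90.90° ✓; |KS| = 32.40 ✓; ∠(KS, SR) = 97.30° ✗; |SR| = 23.30 ✓.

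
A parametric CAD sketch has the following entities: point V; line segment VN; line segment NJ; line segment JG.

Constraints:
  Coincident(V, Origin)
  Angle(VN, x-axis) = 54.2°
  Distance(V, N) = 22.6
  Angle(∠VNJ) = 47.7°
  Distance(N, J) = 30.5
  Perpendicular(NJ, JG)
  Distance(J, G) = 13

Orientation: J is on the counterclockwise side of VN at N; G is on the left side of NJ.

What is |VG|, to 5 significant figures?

15.735

V is at the origin; VN runs at 54.2° with length 22.6, so N = 22.6·(cos 54.2°, sin 54.2°) = (13.220, 18.330). ∠VNJ = 47.7°, so NJ runs at 54.2° + (180° − 47.7°) = 186.50° from the x-axis; with |NJ| = 30.5, J = N + 30.5·(cos 186.50°, sin 186.50°) = (-17.084, 14.877). The perpendicularity gives JG at right angles to NJ; with |JG| = 13.0 on the left of NJ, G = J + 13.0·(0.11320, -0.99357) = (-15.612, 1.9609). Then |VG| = |G − V| = 15.735.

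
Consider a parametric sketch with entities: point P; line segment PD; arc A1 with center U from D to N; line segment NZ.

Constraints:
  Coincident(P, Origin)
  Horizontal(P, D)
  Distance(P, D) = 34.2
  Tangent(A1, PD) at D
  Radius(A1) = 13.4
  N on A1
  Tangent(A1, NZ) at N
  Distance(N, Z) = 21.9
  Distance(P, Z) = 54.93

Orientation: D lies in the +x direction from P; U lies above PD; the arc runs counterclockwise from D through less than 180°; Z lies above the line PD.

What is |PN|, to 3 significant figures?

50.1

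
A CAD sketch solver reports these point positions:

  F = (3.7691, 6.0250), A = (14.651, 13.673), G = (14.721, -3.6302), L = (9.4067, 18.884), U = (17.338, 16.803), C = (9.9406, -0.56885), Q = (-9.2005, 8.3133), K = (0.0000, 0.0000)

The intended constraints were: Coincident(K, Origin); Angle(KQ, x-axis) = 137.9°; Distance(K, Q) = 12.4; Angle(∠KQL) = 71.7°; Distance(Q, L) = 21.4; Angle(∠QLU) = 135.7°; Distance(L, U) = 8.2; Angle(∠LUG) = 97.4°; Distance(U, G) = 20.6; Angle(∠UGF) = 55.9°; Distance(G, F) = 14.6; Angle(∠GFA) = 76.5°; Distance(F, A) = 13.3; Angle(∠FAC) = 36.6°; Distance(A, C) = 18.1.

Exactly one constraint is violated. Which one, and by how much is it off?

Distance(A, C) = 18.1 — off by 3.10.

K = (0.00, 0.00) ✓; KQ at 137.9° ✓; |KQ| = 12.40 ✓; ∠KQL = 71.70° ✓; |QL| = 21.40 ✓; ∠QLU = 135.7° ✓; |LU| = 8.200 ✓; ∠LUG = 97.40° ✓; |UG| = 20.60 ✓; ∠UGF = 55.90° ✓; |GF| = 14.60 ✓; ∠GFA = 76.50° ✓; |FA| = 13.30 ✓; ∠FAC = 36.60° ✓; |AC| = 15.00 ✗.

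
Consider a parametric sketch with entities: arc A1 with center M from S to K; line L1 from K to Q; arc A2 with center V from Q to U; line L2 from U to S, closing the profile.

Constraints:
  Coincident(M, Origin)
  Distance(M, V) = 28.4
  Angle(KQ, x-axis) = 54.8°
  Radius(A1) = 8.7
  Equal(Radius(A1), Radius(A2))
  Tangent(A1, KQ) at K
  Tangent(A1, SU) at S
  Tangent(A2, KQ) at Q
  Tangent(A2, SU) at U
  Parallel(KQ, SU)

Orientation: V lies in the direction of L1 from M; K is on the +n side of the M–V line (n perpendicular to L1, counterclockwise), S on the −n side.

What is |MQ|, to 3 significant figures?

29.7

Tangency of A1 to both parallel lines with radius 8.7 puts K and S at M ± 8.7·n: K = (-7.11, 5.01), S = (7.11, -5.01). Equal radii place Q and U the same way about V: Q = V + 8.7·n = (9.26, 28.2), U = V − 8.7·n = (23.5, 18.2). Then |MQ| = |Q − M| = 29.7.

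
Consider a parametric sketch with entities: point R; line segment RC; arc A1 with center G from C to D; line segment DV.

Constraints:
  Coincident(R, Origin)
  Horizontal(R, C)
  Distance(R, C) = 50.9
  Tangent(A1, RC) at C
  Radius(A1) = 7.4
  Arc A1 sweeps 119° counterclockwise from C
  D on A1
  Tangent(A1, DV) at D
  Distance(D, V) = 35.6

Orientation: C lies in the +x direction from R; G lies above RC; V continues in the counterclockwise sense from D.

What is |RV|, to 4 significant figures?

58.17

R is at the origin; R and C share the same y with |RC| = 50.9 and C on the +x side, so C = (50.90, 0.000). Tangency of A1 to RC means the radius GC is perpendicular to RC, so G = C + (0, 7.4) = (50.90, 7.400). On A1, C sits at bearing -90° from G; a 119° counterclockwise sweep puts D at bearing 29°, so D = G + 7.4·(cos 29°, sin 29°) = (57.37, 10.99). Since A1 is tangent to DV there, GD ⟂ DV, so DV runs along (−sin 29°, cos 29°); with |DV| = 35.6, V = (40.11, 42.12). Then |RV| = |V − R| = 58.17.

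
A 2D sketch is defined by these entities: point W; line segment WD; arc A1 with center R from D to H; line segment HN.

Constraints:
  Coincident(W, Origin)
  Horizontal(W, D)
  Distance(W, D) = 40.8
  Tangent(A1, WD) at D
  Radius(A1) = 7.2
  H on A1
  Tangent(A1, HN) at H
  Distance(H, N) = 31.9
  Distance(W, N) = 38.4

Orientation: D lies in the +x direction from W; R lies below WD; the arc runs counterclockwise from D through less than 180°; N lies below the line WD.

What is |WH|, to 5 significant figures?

34.576

Checks: W.y = 0.00, D.y = 0.00 ✓; |RH| = 7.200 ✓; ∠(RH, HN) = 90.00° ✓; |HN| = 31.90 ✓; |WN| = 38.40 ✓.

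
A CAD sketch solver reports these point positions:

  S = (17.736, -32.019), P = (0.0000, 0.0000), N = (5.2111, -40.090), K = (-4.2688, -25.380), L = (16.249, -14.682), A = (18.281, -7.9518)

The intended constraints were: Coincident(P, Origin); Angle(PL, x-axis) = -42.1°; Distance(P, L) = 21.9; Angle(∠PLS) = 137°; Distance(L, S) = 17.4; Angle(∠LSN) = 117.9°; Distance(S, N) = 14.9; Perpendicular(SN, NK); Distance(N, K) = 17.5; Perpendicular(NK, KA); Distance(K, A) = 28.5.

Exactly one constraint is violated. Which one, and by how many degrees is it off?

Perpendicular(NK, KA) — off by 4.90°.

P = (0.00, 0.00) ✓; PL at -42.10° ✓; |PL| = 21.90 ✓; ∠PLS = 137.0° ✓; |LS| = 17.40 ✓; ∠LSN = 117.9° ✓; |SN| = 14.90 ✓; ∠(SN, NK) = 90.00° ✓; |NK| = 17.50 ✓; ∠(NK, KA) = 85.10° ✗; |KA| = 28.50 ✓.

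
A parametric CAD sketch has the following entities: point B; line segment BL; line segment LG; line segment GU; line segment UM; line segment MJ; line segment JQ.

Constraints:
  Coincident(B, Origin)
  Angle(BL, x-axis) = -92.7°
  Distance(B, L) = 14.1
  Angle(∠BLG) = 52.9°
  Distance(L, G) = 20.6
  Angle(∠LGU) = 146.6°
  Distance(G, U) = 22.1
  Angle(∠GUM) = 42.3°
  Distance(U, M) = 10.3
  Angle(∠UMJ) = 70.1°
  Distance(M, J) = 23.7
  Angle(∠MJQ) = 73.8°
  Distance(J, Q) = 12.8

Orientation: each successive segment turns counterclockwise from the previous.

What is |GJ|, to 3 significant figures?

15.9

∠GUM = 42.3° gives UM at -154° from the x-axis; with |UM| = 10.3, M = (15.4, 13.6). ∠UMJ = 70.1° gives MJ at -44.6° from the x-axis; with |MJ| = 23.7, J = (32.3, -3.06). Then |GJ| = |J − G| = 15.9.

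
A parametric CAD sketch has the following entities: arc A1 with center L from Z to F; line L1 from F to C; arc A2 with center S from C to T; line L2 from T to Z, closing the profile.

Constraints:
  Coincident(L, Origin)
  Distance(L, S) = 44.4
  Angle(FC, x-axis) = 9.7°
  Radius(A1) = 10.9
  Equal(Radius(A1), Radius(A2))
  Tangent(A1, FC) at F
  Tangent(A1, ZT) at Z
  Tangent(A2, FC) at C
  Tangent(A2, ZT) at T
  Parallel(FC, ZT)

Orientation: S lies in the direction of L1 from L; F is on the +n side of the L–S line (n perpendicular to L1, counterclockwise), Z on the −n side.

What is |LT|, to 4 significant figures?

45.72

Tangency of A1 to both parallel lines with radius 10.9 puts F and Z at L ± 10.9·n: F = (-1.837, 10.74), Z = (1.837, -10.74). Equal radii place C and T the same way about S: C = S + 10.9·n = (41.93, 18.23), T = S − 10.9·n = (45.60, -3.263). Then |LT| = |T − L| = 45.72.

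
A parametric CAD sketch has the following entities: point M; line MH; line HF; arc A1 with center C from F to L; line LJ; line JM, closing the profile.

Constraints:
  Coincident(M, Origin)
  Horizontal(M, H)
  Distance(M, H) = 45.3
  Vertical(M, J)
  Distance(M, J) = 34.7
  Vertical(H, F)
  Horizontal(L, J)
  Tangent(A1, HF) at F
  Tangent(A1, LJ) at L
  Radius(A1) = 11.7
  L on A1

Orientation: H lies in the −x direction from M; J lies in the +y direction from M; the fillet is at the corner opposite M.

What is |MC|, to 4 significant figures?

40.72

MJ is vertical with |MJ| = 34.7 and J on the +y side, so J = (0.000, 34.70). The virtual corner opposite M is at (-45.30, 34.70). Tangency of A1 to HF means the radius CF is perpendicular to HF and tangency of A1 to LJ means the radius CL is perpendicular to LJ, with radius 11.7, so the center C sits 11.7 in from both sides at C = (-33.60, 23.00). Then |MC| = |C − M| = 40.72.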